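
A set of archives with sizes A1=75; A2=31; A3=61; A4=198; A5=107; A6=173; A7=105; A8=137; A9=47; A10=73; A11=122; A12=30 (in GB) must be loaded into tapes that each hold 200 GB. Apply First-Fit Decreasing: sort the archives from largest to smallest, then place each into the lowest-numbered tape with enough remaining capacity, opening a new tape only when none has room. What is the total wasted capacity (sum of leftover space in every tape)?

Sorted descending: 198, 173, 137, 122, 107, 105, 75, 73, 61, 47, 31, 30.
198 GB → tape 1 (remaining 2 GB)
173 GB → tape 2 (remaining 27 GB)
137 GB → tape 3 (remaining 63 GB)
122 GB → tape 4 (remaining 78 GB)
107 GB → tape 5 (remaining 93 GB)
105 GB → tape 6 (remaining 95 GB)
75 GB → tape 4 (remaining 3 GB)
73 GB → tape 5 (remaining 20 GB)
61 GB → tape 3 (remaining 2 GB)
47 GB → tape 6 (remaining 48 GB)
31 GB → tape 6 (remaining 17 GB)
30 GB → tape 7 (remaining 170 GB)
7 tapes × 200 GB = 1400 GB; used 1159 GB; unused 241 GB.

241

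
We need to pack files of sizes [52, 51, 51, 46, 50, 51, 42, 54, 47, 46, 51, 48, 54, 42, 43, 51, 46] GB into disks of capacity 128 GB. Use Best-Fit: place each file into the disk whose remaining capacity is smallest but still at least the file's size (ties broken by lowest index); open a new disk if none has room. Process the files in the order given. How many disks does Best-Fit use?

52 GB → disk 1 (remaining 76 GB)
51 GB → disk 1 (remaining 25 GB)
51 GB → disk 2 (remaining 77 GB)
46 GB → disk 2 (remaining 31 GB)
50 GB → disk 3 (remaining 78 GB)
51 GB → disk 3 (remaining 27 GB)
42 GB → disk 4 (remaining 86 GB)
54 GB → disk 4 (remaining 32 GB)
47 GB → disk 5 (remaining 81 GB)
46 GB → disk 5 (remaining 35 GB)
51 GB → disk 6 (remaining 77 GB)
48 GB → disk 6 (remaining 29 GB)
54 GB → disk 7 (remaining 74 GB)
42 GB → disk 7 (remaining 32 GB)
43 GB → disk 8 (remaining 85 GB)
51 GB → disk 8 (remaining 34 GB)
46 GB → disk 9 (remaining 82 GB)

9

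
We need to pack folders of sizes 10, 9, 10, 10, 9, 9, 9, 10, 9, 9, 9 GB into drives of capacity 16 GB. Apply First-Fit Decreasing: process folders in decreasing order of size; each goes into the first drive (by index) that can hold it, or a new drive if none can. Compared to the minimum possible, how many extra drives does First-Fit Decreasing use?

First-Fit Decreasing: [10] [10] [10] [10] [9] [9] [9] [9] [9] [9] [9] → 11 drives.
11 folders exceed 8 GB (half the capacity), and no two of those can share a drive, so at least 11 drives are needed.
So 11 is already optimal.

0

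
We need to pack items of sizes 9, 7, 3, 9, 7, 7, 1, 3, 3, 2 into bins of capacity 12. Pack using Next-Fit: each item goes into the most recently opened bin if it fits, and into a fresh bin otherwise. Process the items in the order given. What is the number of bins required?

6 bins

9 → bin 1 (remaining 3)
7 → bin 2 (remaining 5)
3 → bin 2 (remaining 2)
9 → bin 3 (remaining 3)
7 → bin 4 (remaining 5)
7 → bin 5 (remaining 5)
1 → bin 5 (remaining 4)
3 → bin 5 (remaining 1)
3 → bin 6 (remaining 9)
2 → bin 6 (remaining 7)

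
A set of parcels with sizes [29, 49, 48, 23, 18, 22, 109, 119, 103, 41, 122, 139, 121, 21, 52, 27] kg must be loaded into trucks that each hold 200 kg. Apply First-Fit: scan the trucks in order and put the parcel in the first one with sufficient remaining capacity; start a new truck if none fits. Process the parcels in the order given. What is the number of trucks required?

7

29 kg → truck 1 (remaining 171 kg)
49 kg → truck 1 (remaining 122 kg)
48 kg → truck 1 (remaining 74 kg)
23 kg → truck 1 (remaining 51 kg)
18 kg → truck 1 (remaining 33 kg)
22 kg → truck 1 (remaining 11 kg)
109 kg → truck 2 (remaining 91 kg)
119 kg → truck 3 (remaining 81 kg)
103 kg → truck 4 (remaining 97 kg)
41 kg → truck 2 (remaining 50 kg)
122 kg → truck 5 (remaining 78 kg)
139 kg → truck 6 (remaining 61 kg)
121 kg → truck 7 (remaining 79 kg)
21 kg → truck 2 (remaining 29 kg)
52 kg → truck 3 (remaining 29 kg)
27 kg → truck 2 (remaining 2 kg)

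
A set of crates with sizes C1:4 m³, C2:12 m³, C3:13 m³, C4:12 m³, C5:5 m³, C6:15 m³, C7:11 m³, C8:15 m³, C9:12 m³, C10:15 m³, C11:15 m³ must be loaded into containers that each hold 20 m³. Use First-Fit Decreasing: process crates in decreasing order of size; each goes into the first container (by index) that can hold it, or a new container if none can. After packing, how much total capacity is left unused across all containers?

Sorted descending: 15, 15, 15, 15, 13, 12, 12, 12, 11, 5, 4.
15 m³ → container 1 (remaining 5 m³)
15 m³ → container 2 (remaining 5 m³)
15 m³ → container 3 (remaining 5 m³)
15 m³ → container 4 (remaining 5 m³)
13 m³ → container 5 (remaining 7 m³)
12 m³ → container 6 (remaining 8 m³)
12 m³ → container 7 (remaining 8 m³)
12 m³ → container 8 (remaining 8 m³)
11 m³ → container 9 (remaining 9 m³)
5 m³ → container 1 (remaining 0 m³)
4 m³ → container 2 (remaining 1 m³)
9 containers × 20 m³ = 180 m³; used 129 m³; unused 51 m³.

51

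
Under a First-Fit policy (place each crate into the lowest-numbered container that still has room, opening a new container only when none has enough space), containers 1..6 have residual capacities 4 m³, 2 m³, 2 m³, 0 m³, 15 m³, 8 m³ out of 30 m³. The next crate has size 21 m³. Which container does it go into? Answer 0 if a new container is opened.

0

No container has ≥ 21 m³ free, so a new container is opened.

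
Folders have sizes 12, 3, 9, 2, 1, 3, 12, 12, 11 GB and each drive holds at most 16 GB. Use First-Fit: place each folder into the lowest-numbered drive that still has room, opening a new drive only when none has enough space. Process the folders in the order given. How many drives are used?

Put 12 GB in drive 1; 4 GB remain.
Put 3 GB in drive 1; 1 GB remain.
Put 9 GB in drive 2; 7 GB remain.
Put 2 GB in drive 2; 5 GB remain.
Put 1 GB in drive 1; 0 GB remain.
Put 3 GB in drive 2; 2 GB remain.
Put 12 GB in drive 3; 4 GB remain.
Put 12 GB in drive 4; 4 GB remain.
Put 11 GB in drive 5; 5 GB remain.
Final drives: [12,3,1] [9,2,3] [12] [12] [11].

5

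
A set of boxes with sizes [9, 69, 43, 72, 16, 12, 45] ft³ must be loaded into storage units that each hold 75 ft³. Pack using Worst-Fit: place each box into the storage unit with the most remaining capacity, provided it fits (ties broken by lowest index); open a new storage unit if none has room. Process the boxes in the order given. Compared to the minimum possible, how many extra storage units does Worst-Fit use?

Worst-Fit: [9,43,16] [69] [72] [12,45] → 4 storage units.
Total size 266 ft³; any packing needs at least ⌈266/75⌉ = 4 storage units.
So 4 is already optimal.

0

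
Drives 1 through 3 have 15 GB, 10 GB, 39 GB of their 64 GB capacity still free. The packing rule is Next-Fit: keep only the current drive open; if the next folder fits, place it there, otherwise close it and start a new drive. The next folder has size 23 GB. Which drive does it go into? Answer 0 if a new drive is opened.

3

Next-Fit only looks at drive 3, which has 39 GB free.
23 GB fits there.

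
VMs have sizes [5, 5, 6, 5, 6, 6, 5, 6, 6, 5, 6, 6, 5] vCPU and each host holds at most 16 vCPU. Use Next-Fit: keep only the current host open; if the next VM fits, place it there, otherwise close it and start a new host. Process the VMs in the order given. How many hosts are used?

Put 5 vCPU in host 1; 11 vCPU remain.
Put 5 vCPU in host 1; 6 vCPU remain.
Put 6 vCPU in host 1; 0 vCPU remain.
Put 5 vCPU in host 2; 11 vCPU remain.
Put 6 vCPU in host 2; 5 vCPU remain.
Put 6 vCPU in host 3; 10 vCPU remain.
Put 5 vCPU in host 3; 5 vCPU remain.
Put 6 vCPU in host 4; 10 vCPU remain.
Put 6 vCPU in host 4; 4 vCPU remain.
Put 5 vCPU in host 5; 11 vCPU remain.
Put 6 vCPU in host 5; 5 vCPU remain.
Put 6 vCPU in host 6; 10 vCPU remain.
Put 5 vCPU in host 6; 5 vCPU remain.
Final hosts: [5,5,6] [5,6] [6,5] [6,6] [5,6] [6,5].

6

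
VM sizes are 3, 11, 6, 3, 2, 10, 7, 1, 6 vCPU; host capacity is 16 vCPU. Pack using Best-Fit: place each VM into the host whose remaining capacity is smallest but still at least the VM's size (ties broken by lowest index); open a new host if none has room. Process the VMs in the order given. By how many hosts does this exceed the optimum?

Best-Fit: [3,11,2] [6,3,7] [10,1] [6] → 4 hosts.
Total size 49 vCPU; any packing needs at least ⌈49/16⌉ = 4 hosts.
So 4 is already optimal.

0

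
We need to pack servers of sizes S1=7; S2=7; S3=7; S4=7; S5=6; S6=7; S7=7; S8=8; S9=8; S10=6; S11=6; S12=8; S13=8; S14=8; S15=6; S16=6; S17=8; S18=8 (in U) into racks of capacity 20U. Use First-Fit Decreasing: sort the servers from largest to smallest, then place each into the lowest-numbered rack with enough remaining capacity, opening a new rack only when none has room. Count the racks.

8

Sorted descending: 8, 8, 8, 8, 8, 8, 8, 7, 7, 7, 7, 7, 7, 6, 6, 6, 6, 6.
Put 8U in rack 1; 12U remain.
Put 8U in rack 1; 4U remain.
Put 8U in rack 2; 12U remain.
Put 8U in rack 2; 4U remain.
Put 8U in rack 3; 12U remain.
Put 8U in rack 3; 4U remain.
Put 8U in rack 4; 12U remain.
Put 7U in rack 4; 5U remain.
Put 7U in rack 5; 13U remain.
Put 7U in rack 5; 6U remain.
Put 7U in rack 6; 13U remain.
Put 7U in rack 6; 6U remain.
Put 7U in rack 7; 13U remain.
Put 6U in rack 5; 0U remain.
Put 6U in rack 6; 0U remain.
Put 6U in rack 7; 7U remain.
Put 6U in rack 7; 1U remain.
Put 6U in rack 8; 14U remain.
Final racks: [8,8] [8,8] [8,8] [8,7] [7,7,6] [7,7,6] [7,6,6] [6].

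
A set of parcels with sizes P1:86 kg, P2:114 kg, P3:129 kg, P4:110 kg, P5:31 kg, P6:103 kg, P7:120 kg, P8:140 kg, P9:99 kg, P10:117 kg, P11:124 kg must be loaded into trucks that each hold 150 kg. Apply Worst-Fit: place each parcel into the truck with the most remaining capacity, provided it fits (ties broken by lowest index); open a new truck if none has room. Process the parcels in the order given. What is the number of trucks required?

P1 (86 kg) → truck 1 (remaining 64 kg)
P2 (114 kg) → truck 2 (remaining 36 kg)
P3 (129 kg) → truck 3 (remaining 21 kg)
P4 (110 kg) → truck 4 (remaining 40 kg)
P5 (31 kg) → truck 1 (remaining 33 kg)
P6 (103 kg) → truck 5 (remaining 47 kg)
P7 (120 kg) → truck 6 (remaining 30 kg)
P8 (140 kg) → truck 7 (remaining 10 kg)
P9 (99 kg) → truck 8 (remaining 51 kg)
P10 (117 kg) → truck 9 (remaining 33 kg)
P11 (124 kg) → truck 10 (remaining 26 kg)

10 trucks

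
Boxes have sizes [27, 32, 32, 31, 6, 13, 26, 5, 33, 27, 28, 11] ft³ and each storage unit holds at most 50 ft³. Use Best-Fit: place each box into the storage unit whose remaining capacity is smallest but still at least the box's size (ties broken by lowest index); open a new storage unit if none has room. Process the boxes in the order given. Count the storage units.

storage unit 1: place 27 ft³, 23 ft³ left
storage unit 2: place 32 ft³, 18 ft³ left
storage unit 3: place 32 ft³, 18 ft³ left
storage unit 4: place 31 ft³, 19 ft³ left
storage unit 2: place 6 ft³, 12 ft³ left
storage unit 3: place 13 ft³, 5 ft³ left
storage unit 5: place 26 ft³, 24 ft³ left
storage unit 3: place 5 ft³, 0 ft³ left
storage unit 6: place 33 ft³, 17 ft³ left
storage unit 7: place 27 ft³, 23 ft³ left
storage unit 8: place 28 ft³, 22 ft³ left
storage unit 2: place 11 ft³, 1 ft³ left

8 storage units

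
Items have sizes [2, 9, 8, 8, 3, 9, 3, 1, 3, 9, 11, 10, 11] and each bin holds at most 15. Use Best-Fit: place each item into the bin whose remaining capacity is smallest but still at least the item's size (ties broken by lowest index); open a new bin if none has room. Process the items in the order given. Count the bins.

8

Put 2 in bin 1; 13 remain.
Put 9 in bin 1; 4 remain.
Put 8 in bin 2; 7 remain.
Put 8 in bin 3; 7 remain.
Put 3 in bin 1; 1 remain.
Put 9 in bin 4; 6 remain.
Put 3 in bin 4; 3 remain.
Put 1 in bin 1; 0 remain.
Put 3 in bin 4; 0 remain.
Put 9 in bin 5; 6 remain.
Put 11 in bin 6; 4 remain.
Put 10 in bin 7; 5 remain.
Put 11 in bin 8; 4 remain.
Final bins: [2,9,3,1] [8] [8] [9,3,3] [9] [11] [10] [11].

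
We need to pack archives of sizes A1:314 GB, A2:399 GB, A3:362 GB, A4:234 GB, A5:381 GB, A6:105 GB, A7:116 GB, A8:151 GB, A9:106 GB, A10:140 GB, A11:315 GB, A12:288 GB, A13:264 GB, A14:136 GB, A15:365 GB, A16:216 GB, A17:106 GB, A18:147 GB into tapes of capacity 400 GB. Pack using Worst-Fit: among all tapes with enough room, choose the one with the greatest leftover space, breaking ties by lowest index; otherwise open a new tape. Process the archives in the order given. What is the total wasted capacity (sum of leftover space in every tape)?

1055

tape 1: place A1 (314 GB), 86 GB left
tape 2: place A2 (399 GB), 1 GB left
tape 3: place A3 (362 GB), 38 GB left
tape 4: place A4 (234 GB), 166 GB left
tape 5: place A5 (381 GB), 19 GB left
tape 4: place A6 (105 GB), 61 GB left
tape 6: place A7 (116 GB), 284 GB left
tape 6: place A8 (151 GB), 133 GB left
tape 6: place A9 (106 GB), 27 GB left
tape 7: place A10 (140 GB), 260 GB left
tape 8: place A11 (315 GB), 85 GB left
tape 9: place A12 (288 GB), 112 GB left
tape 10: place A13 (264 GB), 136 GB left
tape 7: place A14 (136 GB), 124 GB left
tape 11: place A15 (365 GB), 35 GB left
tape 12: place A16 (216 GB), 184 GB left
tape 12: place A17 (106 GB), 78 GB left
tape 13: place A18 (147 GB), 253 GB left
13 tapes × 400 GB = 5200 GB; used 4145 GB; unused 1055 GB.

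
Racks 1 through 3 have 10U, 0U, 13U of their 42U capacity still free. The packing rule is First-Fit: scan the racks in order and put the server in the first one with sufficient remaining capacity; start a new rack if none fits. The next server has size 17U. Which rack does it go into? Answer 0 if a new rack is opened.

No rack has ≥ 17U free, so a new rack is opened.

0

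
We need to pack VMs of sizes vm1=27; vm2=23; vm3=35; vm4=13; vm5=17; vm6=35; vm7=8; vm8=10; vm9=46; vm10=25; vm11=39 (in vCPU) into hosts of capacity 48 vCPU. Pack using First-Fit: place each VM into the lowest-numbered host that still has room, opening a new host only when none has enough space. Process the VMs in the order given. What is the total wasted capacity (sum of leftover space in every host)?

58

Put vm1 (27 vCPU) in host 1; 21 vCPU remain.
Put vm2 (23 vCPU) in host 2; 25 vCPU remain.
Put vm3 (35 vCPU) in host 3; 13 vCPU remain.
Put vm4 (13 vCPU) in host 1; 8 vCPU remain.
Put vm5 (17 vCPU) in host 2; 8 vCPU remain.
Put vm6 (35 vCPU) in host 4; 13 vCPU remain.
Put vm7 (8 vCPU) in host 1; 0 vCPU remain.
Put vm8 (10 vCPU) in host 3; 3 vCPU remain.
Put vm9 (46 vCPU) in host 5; 2 vCPU remain.
Put vm10 (25 vCPU) in host 6; 23 vCPU remain.
Put vm11 (39 vCPU) in host 7; 9 vCPU remain.
7 hosts × 48 vCPU = 336 vCPU; used 278 vCPU; unused 58 vCPU.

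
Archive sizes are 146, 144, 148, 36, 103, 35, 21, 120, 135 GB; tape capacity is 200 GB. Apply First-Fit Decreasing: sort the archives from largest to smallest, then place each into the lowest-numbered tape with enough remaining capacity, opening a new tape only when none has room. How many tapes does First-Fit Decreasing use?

6 tapes

Sorted descending: 148, 146, 144, 135, 120, 103, 36, 35, 21.
Put 148 GB in tape 1; 52 GB remain.
Put 146 GB in tape 2; 54 GB remain.
Put 144 GB in tape 3; 56 GB remain.
Put 135 GB in tape 4; 65 GB remain.
Put 120 GB in tape 5; 80 GB remain.
Put 103 GB in tape 6; 97 GB remain.
Put 36 GB in tape 1; 16 GB remain.
Put 35 GB in tape 2; 19 GB remain.
Put 21 GB in tape 3; 35 GB remain.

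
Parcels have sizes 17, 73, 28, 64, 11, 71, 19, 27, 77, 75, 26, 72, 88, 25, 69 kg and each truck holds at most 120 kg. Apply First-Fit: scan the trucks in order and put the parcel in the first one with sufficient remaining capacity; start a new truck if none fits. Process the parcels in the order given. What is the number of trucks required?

8

Put 17 kg in truck 1; 103 kg remain.
Put 73 kg in truck 1; 30 kg remain.
Put 28 kg in truck 1; 2 kg remain.
Put 64 kg in truck 2; 56 kg remain.
Put 11 kg in truck 2; 45 kg remain.
Put 71 kg in truck 3; 49 kg remain.
Put 19 kg in truck 2; 26 kg remain.
Put 27 kg in truck 3; 22 kg remain.
Put 77 kg in truck 4; 43 kg remain.
Put 75 kg in truck 5; 45 kg remain.
Put 26 kg in truck 2; 0 kg remain.
Put 72 kg in truck 6; 48 kg remain.
Put 88 kg in truck 7; 32 kg remain.
Put 25 kg in truck 4; 18 kg remain.
Put 69 kg in truck 8; 51 kg remain.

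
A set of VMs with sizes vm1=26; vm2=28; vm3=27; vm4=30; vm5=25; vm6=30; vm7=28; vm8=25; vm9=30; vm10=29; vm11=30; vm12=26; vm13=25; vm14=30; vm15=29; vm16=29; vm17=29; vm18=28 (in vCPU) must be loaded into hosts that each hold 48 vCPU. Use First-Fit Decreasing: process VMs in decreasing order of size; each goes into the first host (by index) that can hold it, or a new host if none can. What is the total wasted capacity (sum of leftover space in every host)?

Sorted descending: 30, 30, 30, 30, 30, 29, 29, 29, 29, 28, 28, 28, 27, 26, 26, 25, 25, 25.
host 1: place 30 vCPU, 18 vCPU left
host 2: place 30 vCPU, 18 vCPU left
host 3: place 30 vCPU, 18 vCPU left
host 4: place 30 vCPU, 18 vCPU left
host 5: place 30 vCPU, 18 vCPU left
host 6: place 29 vCPU, 19 vCPU left
host 7: place 29 vCPU, 19 vCPU left
host 8: place 29 vCPU, 19 vCPU left
host 9: place 29 vCPU, 19 vCPU left
host 10: place 28 vCPU, 20 vCPU left
host 11: place 28 vCPU, 20 vCPU left
host 12: place 28 vCPU, 20 vCPU left
host 13: place 27 vCPU, 21 vCPU left
host 14: place 26 vCPU, 22 vCPU left
host 15: place 26 vCPU, 22 vCPU left
host 16: place 25 vCPU, 23 vCPU left
host 17: place 25 vCPU, 23 vCPU left
host 18: place 25 vCPU, 23 vCPU left
18 hosts × 48 vCPU = 864 vCPU; used 504 vCPU; unused 360 vCPU.

360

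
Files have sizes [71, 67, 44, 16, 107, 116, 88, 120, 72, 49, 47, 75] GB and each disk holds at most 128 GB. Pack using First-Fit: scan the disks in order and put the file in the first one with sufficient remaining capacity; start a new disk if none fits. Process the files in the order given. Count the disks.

8

71 GB → disk 1 (remaining 57 GB)
67 GB → disk 2 (remaining 61 GB)
44 GB → disk 1 (remaining 13 GB)
16 GB → disk 2 (remaining 45 GB)
107 GB → disk 3 (remaining 21 GB)
116 GB → disk 4 (remaining 12 GB)
88 GB → disk 5 (remaining 40 GB)
120 GB → disk 6 (remaining 8 GB)
72 GB → disk 7 (remaining 56 GB)
49 GB → disk 7 (remaining 7 GB)
47 GB → disk 8 (remaining 81 GB)
75 GB → disk 8 (remaining 6 GB)
Final disks: [71,44] [67,16] [107] [116] [88] [120] [72,49] [47,75].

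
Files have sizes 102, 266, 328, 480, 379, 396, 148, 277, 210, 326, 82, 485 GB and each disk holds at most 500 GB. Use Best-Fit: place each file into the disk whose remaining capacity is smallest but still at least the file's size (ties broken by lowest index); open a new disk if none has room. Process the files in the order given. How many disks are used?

8

102 GB → disk 1 (remaining 398 GB)
266 GB → disk 1 (remaining 132 GB)
328 GB → disk 2 (remaining 172 GB)
480 GB → disk 3 (remaining 20 GB)
379 GB → disk 4 (remaining 121 GB)
396 GB → disk 5 (remaining 104 GB)
148 GB → disk 2 (remaining 24 GB)
277 GB → disk 6 (remaining 223 GB)
210 GB → disk 6 (remaining 13 GB)
326 GB → disk 7 (remaining 174 GB)
82 GB → disk 5 (remaining 22 GB)
485 GB → disk 8 (remaining 15 GB)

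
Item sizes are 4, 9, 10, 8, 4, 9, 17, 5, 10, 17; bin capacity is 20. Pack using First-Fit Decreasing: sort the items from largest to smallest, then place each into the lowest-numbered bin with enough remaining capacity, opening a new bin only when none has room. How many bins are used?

Sorted descending: 17, 17, 10, 10, 9, 9, 8, 5, 4, 4.
Put 17 in bin 1; 3 remain.
Put 17 in bin 2; 3 remain.
Put 10 in bin 3; 10 remain.
Put 10 in bin 3; 0 remain.
Put 9 in bin 4; 11 remain.
Put 9 in bin 4; 2 remain.
Put 8 in bin 5; 12 remain.
Put 5 in bin 5; 7 remain.
Put 4 in bin 5; 3 remain.
Put 4 in bin 6; 16 remain.

6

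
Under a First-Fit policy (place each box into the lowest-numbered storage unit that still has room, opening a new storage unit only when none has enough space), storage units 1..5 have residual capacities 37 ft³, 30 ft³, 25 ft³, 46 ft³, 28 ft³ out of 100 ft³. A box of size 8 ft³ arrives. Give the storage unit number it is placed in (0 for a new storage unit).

1

Storage units with room: storage unit 1 (37 ft³), storage unit 2 (30 ft³), storage unit 3 (25 ft³), storage unit 4 (46 ft³), storage unit 5 (28 ft³).
The first with room is storage unit 1.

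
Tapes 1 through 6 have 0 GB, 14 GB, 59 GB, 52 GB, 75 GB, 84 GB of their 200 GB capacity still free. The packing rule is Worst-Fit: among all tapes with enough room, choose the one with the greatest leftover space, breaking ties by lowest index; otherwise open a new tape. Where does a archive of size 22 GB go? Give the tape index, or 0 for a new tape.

6

Tapes with room: tape 3 (59 GB), tape 4 (52 GB), tape 5 (75 GB), tape 6 (84 GB).
Most room is tape 6 with 84 GB free.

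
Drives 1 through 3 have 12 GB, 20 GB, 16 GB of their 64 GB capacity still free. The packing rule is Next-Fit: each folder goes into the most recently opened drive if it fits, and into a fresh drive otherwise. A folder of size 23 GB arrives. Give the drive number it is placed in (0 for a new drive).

Next-Fit only looks at drive 3, which has 16 GB free.
23 GB does not fit, so a new drive is opened.

0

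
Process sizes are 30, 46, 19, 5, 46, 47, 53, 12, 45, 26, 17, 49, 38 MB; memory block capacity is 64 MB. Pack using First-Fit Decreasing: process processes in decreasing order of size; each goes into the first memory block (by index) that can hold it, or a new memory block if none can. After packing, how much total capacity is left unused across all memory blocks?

79

Sorted descending: 53, 49, 47, 46, 46, 45, 38, 30, 26, 19, 17, 12, 5.
memory block 1: place 53 MB, 11 MB left
memory block 2: place 49 MB, 15 MB left
memory block 3: place 47 MB, 17 MB left
memory block 4: place 46 MB, 18 MB left
memory block 5: place 46 MB, 18 MB left
memory block 6: place 45 MB, 19 MB left
memory block 7: place 38 MB, 26 MB left
memory block 8: place 30 MB, 34 MB left
memory block 7: place 26 MB, 0 MB left
memory block 6: place 19 MB, 0 MB left
memory block 3: place 17 MB, 0 MB left
memory block 2: place 12 MB, 3 MB left
memory block 1: place 5 MB, 6 MB left
8 memory blocks × 64 MB = 512 MB; used 433 MB; unused 79 MB.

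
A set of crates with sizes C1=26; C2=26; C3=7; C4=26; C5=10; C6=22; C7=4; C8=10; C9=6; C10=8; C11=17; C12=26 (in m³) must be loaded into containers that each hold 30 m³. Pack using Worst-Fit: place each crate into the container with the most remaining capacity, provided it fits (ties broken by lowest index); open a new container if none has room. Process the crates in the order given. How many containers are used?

8

Put C1 (26 m³) in container 1; 4 m³ remain.
Put C2 (26 m³) in container 2; 4 m³ remain.
Put C3 (7 m³) in container 3; 23 m³ remain.
Put C4 (26 m³) in container 4; 4 m³ remain.
Put C5 (10 m³) in container 3; 13 m³ remain.
Put C6 (22 m³) in container 5; 8 m³ remain.
Put C7 (4 m³) in container 3; 9 m³ remain.
Put C8 (10 m³) in container 6; 20 m³ remain.
Put C9 (6 m³) in container 6; 14 m³ remain.
Put C10 (8 m³) in container 6; 6 m³ remain.
Put C11 (17 m³) in container 7; 13 m³ remain.
Put C12 (26 m³) in container 8; 4 m³ remain.
Final containers: [26] [26] [7,10,4] [26] [22] [10,6,8] [17] [26].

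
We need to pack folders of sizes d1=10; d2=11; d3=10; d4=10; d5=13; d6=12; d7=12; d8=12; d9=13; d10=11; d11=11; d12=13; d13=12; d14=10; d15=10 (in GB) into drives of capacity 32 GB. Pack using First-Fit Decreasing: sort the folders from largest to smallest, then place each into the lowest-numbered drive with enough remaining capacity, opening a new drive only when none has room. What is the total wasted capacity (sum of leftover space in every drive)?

Sorted descending: 13, 13, 13, 12, 12, 12, 12, 11, 11, 11, 10, 10, 10, 10, 10.
13 GB → drive 1 (remaining 19 GB)
13 GB → drive 1 (remaining 6 GB)
13 GB → drive 2 (remaining 19 GB)
12 GB → drive 2 (remaining 7 GB)
12 GB → drive 3 (remaining 20 GB)
12 GB → drive 3 (remaining 8 GB)
12 GB → drive 4 (remaining 20 GB)
11 GB → drive 4 (remaining 9 GB)
11 GB → drive 5 (remaining 21 GB)
11 GB → drive 5 (remaining 10 GB)
10 GB → drive 5 (remaining 0 GB)
10 GB → drive 6 (remaining 22 GB)
10 GB → drive 6 (remaining 12 GB)
10 GB → drive 6 (remaining 2 GB)
10 GB → drive 7 (remaining 22 GB)
7 drives × 32 GB = 224 GB; used 170 GB; unused 54 GB.

54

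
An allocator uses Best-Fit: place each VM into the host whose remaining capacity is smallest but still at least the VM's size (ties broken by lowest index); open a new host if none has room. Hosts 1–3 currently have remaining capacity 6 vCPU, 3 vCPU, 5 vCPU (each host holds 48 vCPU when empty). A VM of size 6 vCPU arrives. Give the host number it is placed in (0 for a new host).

1

Hosts with room: host 1 (6 vCPU).
Tightest fit is host 1 with 6 vCPU free.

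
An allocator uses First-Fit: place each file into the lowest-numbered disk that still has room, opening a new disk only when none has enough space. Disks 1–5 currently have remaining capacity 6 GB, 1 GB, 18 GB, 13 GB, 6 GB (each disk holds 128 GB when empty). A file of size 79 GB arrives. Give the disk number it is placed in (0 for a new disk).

No disk has ≥ 79 GB free, so a new disk is opened.

0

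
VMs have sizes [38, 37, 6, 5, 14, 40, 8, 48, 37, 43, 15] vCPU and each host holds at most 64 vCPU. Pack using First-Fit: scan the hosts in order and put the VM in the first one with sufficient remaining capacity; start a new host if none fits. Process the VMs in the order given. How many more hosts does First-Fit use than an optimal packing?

First-Fit: [38,6,5,14] [37,8,15] [40] [48] [37] [43] → 6 hosts.
6 VMs exceed 32 vCPU (half the capacity), and no two of those can share a host, so at least 6 hosts are needed.
So 6 is already optimal.

0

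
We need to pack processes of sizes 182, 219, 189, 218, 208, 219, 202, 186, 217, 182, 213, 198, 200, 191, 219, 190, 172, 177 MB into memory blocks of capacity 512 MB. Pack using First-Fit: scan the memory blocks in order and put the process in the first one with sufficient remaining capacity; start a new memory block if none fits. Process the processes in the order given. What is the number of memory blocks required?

9 memory blocks

182 MB → memory block 1 (remaining 330 MB)
219 MB → memory block 1 (remaining 111 MB)
189 MB → memory block 2 (remaining 323 MB)
218 MB → memory block 2 (remaining 105 MB)
208 MB → memory block 3 (remaining 304 MB)
219 MB → memory block 3 (remaining 85 MB)
202 MB → memory block 4 (remaining 310 MB)
186 MB → memory block 4 (remaining 124 MB)
217 MB → memory block 5 (remaining 295 MB)
182 MB → memory block 5 (remaining 113 MB)
213 MB → memory block 6 (remaining 299 MB)
198 MB → memory block 6 (remaining 101 MB)
200 MB → memory block 7 (remaining 312 MB)
191 MB → memory block 7 (remaining 121 MB)
219 MB → memory block 8 (remaining 293 MB)
190 MB → memory block 8 (remaining 103 MB)
172 MB → memory block 9 (remaining 340 MB)
177 MB → memory block 9 (remaining 163 MB)
Final memory blocks: [182,219] [189,218] [208,219] [202,186] [217,182] [213,198] [200,191] [219,190] [172,177].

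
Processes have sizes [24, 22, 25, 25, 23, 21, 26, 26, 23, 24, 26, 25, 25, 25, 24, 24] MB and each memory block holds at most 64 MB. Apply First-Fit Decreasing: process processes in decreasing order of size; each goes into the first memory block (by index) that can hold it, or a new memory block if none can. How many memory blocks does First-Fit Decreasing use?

8

Sorted descending: 26, 26, 26, 25, 25, 25, 25, 25, 24, 24, 24, 24, 23, 23, 22, 21.
26 MB → memory block 1 (remaining 38 MB)
26 MB → memory block 1 (remaining 12 MB)
26 MB → memory block 2 (remaining 38 MB)
25 MB → memory block 2 (remaining 13 MB)
25 MB → memory block 3 (remaining 39 MB)
25 MB → memory block 3 (remaining 14 MB)
25 MB → memory block 4 (remaining 39 MB)
25 MB → memory block 4 (remaining 14 MB)
24 MB → memory block 5 (remaining 40 MB)
24 MB → memory block 5 (remaining 16 MB)
24 MB → memory block 6 (remaining 40 MB)
24 MB → memory block 6 (remaining 16 MB)
23 MB → memory block 7 (remaining 41 MB)
23 MB → memory block 7 (remaining 18 MB)
22 MB → memory block 8 (remaining 42 MB)
21 MB → memory block 8 (remaining 21 MB)
Final memory blocks: [26,26] [26,25] [25,25] [25,25] [24,24] [24,24] [23,23] [22,21].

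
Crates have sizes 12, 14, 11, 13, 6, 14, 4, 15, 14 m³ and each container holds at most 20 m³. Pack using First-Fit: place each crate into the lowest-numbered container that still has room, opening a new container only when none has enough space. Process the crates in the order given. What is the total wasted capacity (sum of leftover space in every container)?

37

Put 12 m³ in container 1; 8 m³ remain.
Put 14 m³ in container 2; 6 m³ remain.
Put 11 m³ in container 3; 9 m³ remain.
Put 13 m³ in container 4; 7 m³ remain.
Put 6 m³ in container 1; 2 m³ remain.
Put 14 m³ in container 5; 6 m³ remain.
Put 4 m³ in container 2; 2 m³ remain.
Put 15 m³ in container 6; 5 m³ remain.
Put 14 m³ in container 7; 6 m³ remain.
7 containers × 20 m³ = 140 m³; used 103 m³; unused 37 m³.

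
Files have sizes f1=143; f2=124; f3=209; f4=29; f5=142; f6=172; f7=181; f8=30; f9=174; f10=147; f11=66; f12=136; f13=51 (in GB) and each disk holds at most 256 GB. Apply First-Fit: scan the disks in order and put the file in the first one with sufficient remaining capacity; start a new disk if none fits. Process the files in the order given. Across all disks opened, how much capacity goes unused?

Put f1 (143 GB) in disk 1; 113 GB remain.
Put f2 (124 GB) in disk 2; 132 GB remain.
Put f3 (209 GB) in disk 3; 47 GB remain.
Put f4 (29 GB) in disk 1; 84 GB remain.
Put f5 (142 GB) in disk 4; 114 GB remain.
Put f6 (172 GB) in disk 5; 84 GB remain.
Put f7 (181 GB) in disk 6; 75 GB remain.
Put f8 (30 GB) in disk 1; 54 GB remain.
Put f9 (174 GB) in disk 7; 82 GB remain.
Put f10 (147 GB) in disk 8; 109 GB remain.
Put f11 (66 GB) in disk 2; 66 GB remain.
Put f12 (136 GB) in disk 9; 120 GB remain.
Put f13 (51 GB) in disk 1; 3 GB remain.
9 disks × 256 GB = 2304 GB; used 1604 GB; unused 700 GB.

700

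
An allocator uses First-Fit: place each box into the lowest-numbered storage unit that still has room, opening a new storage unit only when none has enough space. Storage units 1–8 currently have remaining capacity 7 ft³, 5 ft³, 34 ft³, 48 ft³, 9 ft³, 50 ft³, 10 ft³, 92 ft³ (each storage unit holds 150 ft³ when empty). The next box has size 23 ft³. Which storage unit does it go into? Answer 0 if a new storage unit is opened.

3

Storage units with room: storage unit 3 (34 ft³), storage unit 4 (48 ft³), storage unit 6 (50 ft³), storage unit 8 (92 ft³).
The first with room is storage unit 3.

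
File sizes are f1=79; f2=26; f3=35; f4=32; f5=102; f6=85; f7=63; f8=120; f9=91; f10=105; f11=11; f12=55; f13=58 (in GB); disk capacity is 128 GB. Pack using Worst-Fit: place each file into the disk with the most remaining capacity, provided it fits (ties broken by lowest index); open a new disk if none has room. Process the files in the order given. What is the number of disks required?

9

disk 1: place f1 (79 GB), 49 GB left
disk 1: place f2 (26 GB), 23 GB left
disk 2: place f3 (35 GB), 93 GB left
disk 2: place f4 (32 GB), 61 GB left
disk 3: place f5 (102 GB), 26 GB left
disk 4: place f6 (85 GB), 43 GB left
disk 5: place f7 (63 GB), 65 GB left
disk 6: place f8 (120 GB), 8 GB left
disk 7: place f9 (91 GB), 37 GB left
disk 8: place f10 (105 GB), 23 GB left
disk 5: place f11 (11 GB), 54 GB left
disk 2: place f12 (55 GB), 6 GB left
disk 9: place f13 (58 GB), 70 GB left
Final disks: [79,26] [35,32,55] [102] [85] [63,11] [120] [91] [105] [58].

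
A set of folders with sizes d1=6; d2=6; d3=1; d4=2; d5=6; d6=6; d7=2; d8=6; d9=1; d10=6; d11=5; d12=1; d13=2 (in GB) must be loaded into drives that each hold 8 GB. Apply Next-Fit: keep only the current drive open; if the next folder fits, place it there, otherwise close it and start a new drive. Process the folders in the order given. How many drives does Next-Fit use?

Put d1 (6 GB) in drive 1; 2 GB remain.
Put d2 (6 GB) in drive 2; 2 GB remain.
Put d3 (1 GB) in drive 2; 1 GB remain.
Put d4 (2 GB) in drive 3; 6 GB remain.
Put d5 (6 GB) in drive 3; 0 GB remain.
Put d6 (6 GB) in drive 4; 2 GB remain.
Put d7 (2 GB) in drive 4; 0 GB remain.
Put d8 (6 GB) in drive 5; 2 GB remain.
Put d9 (1 GB) in drive 5; 1 GB remain.
Put d10 (6 GB) in drive 6; 2 GB remain.
Put d11 (5 GB) in drive 7; 3 GB remain.
Put d12 (1 GB) in drive 7; 2 GB remain.
Put d13 (2 GB) in drive 7; 0 GB remain.
Final drives: [6] [6,1] [2,6] [6,2] [6,1] [6] [5,1,2].

7 drives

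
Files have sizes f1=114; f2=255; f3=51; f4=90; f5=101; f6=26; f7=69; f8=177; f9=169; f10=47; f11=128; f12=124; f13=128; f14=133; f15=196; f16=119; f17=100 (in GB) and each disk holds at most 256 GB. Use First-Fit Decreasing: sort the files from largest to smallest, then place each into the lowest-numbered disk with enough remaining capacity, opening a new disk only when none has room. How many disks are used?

9

Sorted descending: 255, 196, 177, 169, 133, 128, 128, 124, 119, 114, 101, 100, 90, 69, 51, 47, 26.
Put 255 GB in disk 1; 1 GB remain.
Put 196 GB in disk 2; 60 GB remain.
Put 177 GB in disk 3; 79 GB remain.
Put 169 GB in disk 4; 87 GB remain.
Put 133 GB in disk 5; 123 GB remain.
Put 128 GB in disk 6; 128 GB remain.
Put 128 GB in disk 6; 0 GB remain.
Put 124 GB in disk 7; 132 GB remain.
Put 119 GB in disk 5; 4 GB remain.
Put 114 GB in disk 7; 18 GB remain.
Put 101 GB in disk 8; 155 GB remain.
Put 100 GB in disk 8; 55 GB remain.
Put 90 GB in disk 9; 166 GB remain.
Put 69 GB in disk 3; 10 GB remain.
Put 51 GB in disk 2; 9 GB remain.
Put 47 GB in disk 4; 40 GB remain.
Put 26 GB in disk 4; 14 GB remain.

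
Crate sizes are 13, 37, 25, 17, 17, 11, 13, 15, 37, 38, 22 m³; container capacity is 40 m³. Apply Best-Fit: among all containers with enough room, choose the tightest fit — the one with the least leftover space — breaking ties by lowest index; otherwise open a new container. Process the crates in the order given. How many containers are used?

13 m³ → container 1 (remaining 27 m³)
37 m³ → container 2 (remaining 3 m³)
25 m³ → container 1 (remaining 2 m³)
17 m³ → container 3 (remaining 23 m³)
17 m³ → container 3 (remaining 6 m³)
11 m³ → container 4 (remaining 29 m³)
13 m³ → container 4 (remaining 16 m³)
15 m³ → container 4 (remaining 1 m³)
37 m³ → container 5 (remaining 3 m³)
38 m³ → container 6 (remaining 2 m³)
22 m³ → container 7 (remaining 18 m³)
Final containers: [13,25] [37] [17,17] [11,13,15] [37] [38] [22].

7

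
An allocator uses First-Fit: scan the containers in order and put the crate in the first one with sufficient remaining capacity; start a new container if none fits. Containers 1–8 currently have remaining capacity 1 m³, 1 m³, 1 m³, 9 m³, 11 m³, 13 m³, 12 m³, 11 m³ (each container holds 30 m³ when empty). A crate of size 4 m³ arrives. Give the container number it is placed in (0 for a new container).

4

Containers with room: container 4 (9 m³), container 5 (11 m³), container 6 (13 m³), container 7 (12 m³), container 8 (11 m³).
The first with room is container 4.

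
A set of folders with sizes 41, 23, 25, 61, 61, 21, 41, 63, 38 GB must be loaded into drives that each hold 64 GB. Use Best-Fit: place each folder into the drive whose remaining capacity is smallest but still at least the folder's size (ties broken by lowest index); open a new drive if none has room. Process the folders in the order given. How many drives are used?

Put 41 GB in drive 1; 23 GB remain.
Put 23 GB in drive 1; 0 GB remain.
Put 25 GB in drive 2; 39 GB remain.
Put 61 GB in drive 3; 3 GB remain.
Put 61 GB in drive 4; 3 GB remain.
Put 21 GB in drive 2; 18 GB remain.
Put 41 GB in drive 5; 23 GB remain.
Put 63 GB in drive 6; 1 GB remain.
Put 38 GB in drive 7; 26 GB remain.
Final drives: [41,23] [25,21] [61] [61] [41] [63] [38].

7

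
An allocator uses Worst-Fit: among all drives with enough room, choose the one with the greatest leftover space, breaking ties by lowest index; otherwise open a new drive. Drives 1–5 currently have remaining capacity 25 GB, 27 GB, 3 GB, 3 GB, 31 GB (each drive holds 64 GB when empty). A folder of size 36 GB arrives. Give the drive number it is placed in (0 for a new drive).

No drive has ≥ 36 GB free, so a new drive is opened.

0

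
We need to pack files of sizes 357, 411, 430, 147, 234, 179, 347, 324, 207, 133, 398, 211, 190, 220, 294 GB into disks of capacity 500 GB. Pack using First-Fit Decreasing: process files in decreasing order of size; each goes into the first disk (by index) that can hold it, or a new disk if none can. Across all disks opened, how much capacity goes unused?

918

Sorted descending: 430, 411, 398, 357, 347, 324, 294, 234, 220, 211, 207, 190, 179, 147, 133.
430 GB → disk 1 (remaining 70 GB)
411 GB → disk 2 (remaining 89 GB)
398 GB → disk 3 (remaining 102 GB)
357 GB → disk 4 (remaining 143 GB)
347 GB → disk 5 (remaining 153 GB)
324 GB → disk 6 (remaining 176 GB)
294 GB → disk 7 (remaining 206 GB)
234 GB → disk 8 (remaining 266 GB)
220 GB → disk 8 (remaining 46 GB)
211 GB → disk 9 (remaining 289 GB)
207 GB → disk 9 (remaining 82 GB)
190 GB → disk 7 (remaining 16 GB)
179 GB → disk 10 (remaining 321 GB)
147 GB → disk 5 (remaining 6 GB)
133 GB → disk 4 (remaining 10 GB)
10 disks × 500 GB = 5000 GB; used 4082 GB; unused 918 GB.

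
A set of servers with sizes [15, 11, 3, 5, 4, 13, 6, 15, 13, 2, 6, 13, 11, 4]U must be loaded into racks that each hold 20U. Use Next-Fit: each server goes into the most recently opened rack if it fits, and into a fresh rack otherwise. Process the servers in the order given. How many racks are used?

8

Put 15U in rack 1; 5U remain.
Put 11U in rack 2; 9U remain.
Put 3U in rack 2; 6U remain.
Put 5U in rack 2; 1U remain.
Put 4U in rack 3; 16U remain.
Put 13U in rack 3; 3U remain.
Put 6U in rack 4; 14U remain.
Put 15U in rack 5; 5U remain.
Put 13U in rack 6; 7U remain.
Put 2U in rack 6; 5U remain.
Put 6U in rack 7; 14U remain.
Put 13U in rack 7; 1U remain.
Put 11U in rack 8; 9U remain.
Put 4U in rack 8; 5U remain.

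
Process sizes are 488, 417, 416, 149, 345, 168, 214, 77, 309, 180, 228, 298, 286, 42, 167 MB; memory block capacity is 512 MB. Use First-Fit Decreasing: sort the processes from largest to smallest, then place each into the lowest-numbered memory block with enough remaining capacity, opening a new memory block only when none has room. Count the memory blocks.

Sorted descending: 488, 417, 416, 345, 309, 298, 286, 228, 214, 180, 168, 167, 149, 77, 42.
memory block 1: place 488 MB, 24 MB left
memory block 2: place 417 MB, 95 MB left
memory block 3: place 416 MB, 96 MB left
memory block 4: place 345 MB, 167 MB left
memory block 5: place 309 MB, 203 MB left
memory block 6: place 298 MB, 214 MB left
memory block 7: place 286 MB, 226 MB left
memory block 8: place 228 MB, 284 MB left
memory block 6: place 214 MB, 0 MB left
memory block 5: place 180 MB, 23 MB left
memory block 7: place 168 MB, 58 MB left
memory block 4: place 167 MB, 0 MB left
memory block 8: place 149 MB, 135 MB left
memory block 2: place 77 MB, 18 MB left
memory block 3: place 42 MB, 54 MB left
Final memory blocks: [488] [417,77] [416,42] [345,167] [309,180] [298,214] [286,168] [228,149].

8 memory blocks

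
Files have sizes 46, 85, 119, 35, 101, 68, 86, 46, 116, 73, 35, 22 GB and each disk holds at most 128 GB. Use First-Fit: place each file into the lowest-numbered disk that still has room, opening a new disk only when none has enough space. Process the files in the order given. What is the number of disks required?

Put 46 GB in disk 1; 82 GB remain.
Put 85 GB in disk 2; 43 GB remain.
Put 119 GB in disk 3; 9 GB remain.
Put 35 GB in disk 1; 47 GB remain.
Put 101 GB in disk 4; 27 GB remain.
Put 68 GB in disk 5; 60 GB remain.
Put 86 GB in disk 6; 42 GB remain.
Put 46 GB in disk 1; 1 GB remain.
Put 116 GB in disk 7; 12 GB remain.
Put 73 GB in disk 8; 55 GB remain.
Put 35 GB in disk 2; 8 GB remain.
Put 22 GB in disk 4; 5 GB remain.

8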